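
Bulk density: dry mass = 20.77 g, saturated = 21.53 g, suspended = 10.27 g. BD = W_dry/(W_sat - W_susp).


BD = 20.77 / (21.53 - 10.27) = 20.77 / 11.26 = 1.845 g/cm^3

1.845


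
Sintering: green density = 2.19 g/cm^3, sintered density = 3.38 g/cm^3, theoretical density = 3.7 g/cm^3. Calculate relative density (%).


Relative = 3.38 / 3.7 * 100 = 91.4%

91.4


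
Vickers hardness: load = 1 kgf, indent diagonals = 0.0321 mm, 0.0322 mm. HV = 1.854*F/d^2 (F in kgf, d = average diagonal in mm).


d_avg = (0.0321+0.0322)/2 = 0.03215 mm
HV = 1.854*1/0.03215^2 = 1794

1794


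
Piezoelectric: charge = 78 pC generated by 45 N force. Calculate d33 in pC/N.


d33 = 78 / 45 = 1.7 pC/N

1.7


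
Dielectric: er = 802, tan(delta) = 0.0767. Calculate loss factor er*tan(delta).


Loss = 802 * 0.0767 = 61.513

61.513


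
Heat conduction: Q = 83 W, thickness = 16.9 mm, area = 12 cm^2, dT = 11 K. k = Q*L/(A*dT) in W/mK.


k = 83*16.9/1000/(12/10000*11) = 106.27 W/mK

106.27


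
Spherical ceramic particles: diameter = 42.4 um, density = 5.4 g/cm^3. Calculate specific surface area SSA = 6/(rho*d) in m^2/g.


SSA = 6 / (5.4 * 42.4) = 0.026 m^2/g

0.026


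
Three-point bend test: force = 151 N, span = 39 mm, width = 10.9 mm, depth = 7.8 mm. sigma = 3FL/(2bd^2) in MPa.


sigma = 3*151*39/(2*10.9*7.8^2) = 13.3 MPa

13.3


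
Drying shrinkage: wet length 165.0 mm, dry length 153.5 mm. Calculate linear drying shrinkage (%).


DS = (165.0 - 153.5) / 165.0 * 100 = 6.97%

6.97


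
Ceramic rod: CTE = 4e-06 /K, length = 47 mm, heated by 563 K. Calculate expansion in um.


dL = 4e-06 * 47 * 563 * 1000 = 105.844 um

105.844


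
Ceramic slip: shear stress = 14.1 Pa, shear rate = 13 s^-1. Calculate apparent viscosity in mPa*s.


eta = tau/gamma * 1000 = 14.1/13 * 1000 = 1084.6 mPa*s

1084.6


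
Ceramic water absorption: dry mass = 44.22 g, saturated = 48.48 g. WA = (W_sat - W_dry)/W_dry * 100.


WA = (48.48 - 44.22) / 44.22 * 100 = 9.63%

9.63


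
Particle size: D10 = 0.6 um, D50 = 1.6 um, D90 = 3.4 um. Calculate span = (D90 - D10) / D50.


Span = (3.4 - 0.6) / 1.6 = 2.8 / 1.6 = 1.75

1.75


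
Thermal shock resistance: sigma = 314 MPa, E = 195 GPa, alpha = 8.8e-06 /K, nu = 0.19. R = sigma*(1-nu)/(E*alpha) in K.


R = 314*(1-0.19)/(195*1000*8.8e-06) = 148 K

148


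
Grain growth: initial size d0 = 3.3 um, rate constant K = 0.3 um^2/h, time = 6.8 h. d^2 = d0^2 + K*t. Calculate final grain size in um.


d^2 = 3.3^2 + 0.3*6.8 = 12.93
d = sqrt(12.93) = 3.6 um

3.6


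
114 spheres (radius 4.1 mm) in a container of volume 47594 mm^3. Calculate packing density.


V_sphere = 4/3*pi*4.1^3 = 288.6956 mm^3
Total V = 114*288.6956 = 32911.2984 mm^3
PD = 32911.2984 / 47594 = 0.692

0.692


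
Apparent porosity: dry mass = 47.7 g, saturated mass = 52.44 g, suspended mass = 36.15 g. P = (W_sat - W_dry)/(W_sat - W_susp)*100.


P = (52.44 - 47.7) / (52.44 - 36.15) * 100 = 4.74 / 16.29 * 100 = 29.1%

29.1


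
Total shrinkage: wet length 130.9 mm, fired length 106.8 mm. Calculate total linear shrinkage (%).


TS = (130.9 - 106.8) / 130.9 * 100 = 18.41%

18.41


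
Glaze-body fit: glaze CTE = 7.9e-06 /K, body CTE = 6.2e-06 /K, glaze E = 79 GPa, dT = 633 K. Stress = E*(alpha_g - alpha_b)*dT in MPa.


Stress = 79*1000*(7.9e-06 - 6.2e-06)*633 = 85.0 MPa

85.0


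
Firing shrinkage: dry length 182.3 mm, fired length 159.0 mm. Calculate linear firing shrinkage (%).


FS = (182.3 - 159.0) / 182.3 * 100 = 12.78%

12.78


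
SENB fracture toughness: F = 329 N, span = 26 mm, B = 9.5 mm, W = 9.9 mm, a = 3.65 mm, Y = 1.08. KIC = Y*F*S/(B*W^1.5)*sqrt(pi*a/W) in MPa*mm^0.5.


KIC = 1.08*329*26/(9.5*9.9^1.5)*sqrt(pi*3.65/9.9) = 33.6

33.6


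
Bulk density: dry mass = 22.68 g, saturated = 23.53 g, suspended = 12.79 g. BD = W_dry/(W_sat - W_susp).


BD = 22.68 / (23.53 - 12.79) = 22.68 / 10.74 = 2.112 g/cm^3

2.112


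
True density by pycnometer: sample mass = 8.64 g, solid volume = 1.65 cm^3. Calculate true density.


TD = 8.64 / 1.65 = 5.236 g/cm^3

5.236


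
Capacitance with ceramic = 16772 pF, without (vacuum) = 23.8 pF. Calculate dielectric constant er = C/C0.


er = 16772 / 23.8 = 704.71

704.71


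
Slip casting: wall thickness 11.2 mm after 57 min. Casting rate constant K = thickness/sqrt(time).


K = 11.2 / sqrt(57) = 11.2 / 7.5498 = 1.483 mm/min^0.5

1.483


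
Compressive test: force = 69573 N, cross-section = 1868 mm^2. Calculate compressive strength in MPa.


CS = 69573 / 1868 = 37.2 MPa

37.2


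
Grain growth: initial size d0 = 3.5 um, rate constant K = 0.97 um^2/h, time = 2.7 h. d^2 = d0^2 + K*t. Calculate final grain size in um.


d^2 = 3.5^2 + 0.97*2.7 = 14.869
d = sqrt(14.869) = 3.86 um

3.86


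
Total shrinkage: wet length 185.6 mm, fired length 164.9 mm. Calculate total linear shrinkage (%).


TS = (185.6 - 164.9) / 185.6 * 100 = 11.15%

11.15


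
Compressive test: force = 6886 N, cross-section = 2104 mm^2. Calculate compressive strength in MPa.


CS = 6886 / 2104 = 3.3 MPa

3.3


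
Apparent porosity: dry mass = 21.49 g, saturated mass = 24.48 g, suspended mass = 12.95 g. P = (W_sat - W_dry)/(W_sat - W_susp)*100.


P = (24.48 - 21.49) / (24.48 - 12.95) * 100 = 2.99 / 11.53 * 100 = 25.9%

25.9


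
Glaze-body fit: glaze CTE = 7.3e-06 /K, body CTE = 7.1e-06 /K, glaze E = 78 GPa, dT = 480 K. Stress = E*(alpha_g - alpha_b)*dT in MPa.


Stress = 78*1000*(7.3e-06 - 7.1e-06)*480 = 7.5 MPa

7.5


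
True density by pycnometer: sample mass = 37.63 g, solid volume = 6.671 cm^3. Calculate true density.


TD = 37.63 / 6.671 = 5.641 g/cm^3

5.641


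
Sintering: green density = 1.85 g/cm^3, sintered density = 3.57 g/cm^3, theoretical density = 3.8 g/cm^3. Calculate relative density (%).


Relative = 3.57 / 3.8 * 100 = 93.9%

93.9


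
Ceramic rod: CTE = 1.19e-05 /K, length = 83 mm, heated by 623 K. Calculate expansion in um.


dL = 1.19e-05 * 83 * 623 * 1000 = 615.337 um

615.337


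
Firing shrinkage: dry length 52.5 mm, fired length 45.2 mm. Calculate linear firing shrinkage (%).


FS = (52.5 - 45.2) / 52.5 * 100 = 13.9%

13.9


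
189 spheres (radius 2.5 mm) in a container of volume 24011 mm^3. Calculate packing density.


V_sphere = 4/3*pi*2.5^3 = 65.4498 mm^3
Total V = 189*65.4498 = 12370.0122 mm^3
PD = 12370.0122 / 24011 = 0.515

0.515


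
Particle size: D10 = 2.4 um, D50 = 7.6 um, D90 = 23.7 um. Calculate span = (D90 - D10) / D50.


Span = (23.7 - 2.4) / 7.6 = 21.3 / 7.6 = 2.803

2.803


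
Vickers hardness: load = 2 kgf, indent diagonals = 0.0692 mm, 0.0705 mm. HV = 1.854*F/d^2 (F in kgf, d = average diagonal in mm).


d_avg = (0.0692+0.0705)/2 = 0.06985 mm
HV = 1.854*2/0.06985^2 = 760

760


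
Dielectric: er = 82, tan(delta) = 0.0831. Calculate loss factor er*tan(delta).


Loss = 82 * 0.0831 = 6.814

6.814


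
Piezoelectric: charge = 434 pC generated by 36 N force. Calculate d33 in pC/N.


d33 = 434 / 36 = 12.1 pC/N

12.1


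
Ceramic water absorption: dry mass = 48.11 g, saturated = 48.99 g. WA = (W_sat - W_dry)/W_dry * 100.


WA = (48.99 - 48.11) / 48.11 * 100 = 1.83%

1.83


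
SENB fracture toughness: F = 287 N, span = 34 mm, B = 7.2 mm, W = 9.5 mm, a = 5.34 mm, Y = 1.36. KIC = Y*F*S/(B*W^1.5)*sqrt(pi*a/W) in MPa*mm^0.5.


KIC = 1.36*287*34/(7.2*9.5^1.5)*sqrt(pi*5.34/9.5) = 83.65

83.65


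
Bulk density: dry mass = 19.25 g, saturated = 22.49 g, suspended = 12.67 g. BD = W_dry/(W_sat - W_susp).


BD = 19.25 / (22.49 - 12.67) = 19.25 / 9.82 = 1.96 g/cm^3

1.96


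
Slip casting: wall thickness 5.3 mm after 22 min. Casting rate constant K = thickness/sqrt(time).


K = 5.3 / sqrt(22) = 5.3 / 4.6904 = 1.13 mm/min^0.5

1.13


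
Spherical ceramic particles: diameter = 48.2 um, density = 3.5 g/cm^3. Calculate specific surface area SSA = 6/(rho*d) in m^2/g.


SSA = 6 / (3.5 * 48.2) = 0.036 m^2/g

0.036


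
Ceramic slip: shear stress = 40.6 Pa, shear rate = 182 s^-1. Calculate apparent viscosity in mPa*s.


eta = tau/gamma * 1000 = 40.6/182 * 1000 = 223.1 mPa*s

223.1


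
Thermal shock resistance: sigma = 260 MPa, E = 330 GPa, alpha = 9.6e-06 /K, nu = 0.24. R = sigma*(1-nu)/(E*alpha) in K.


R = 260*(1-0.24)/(330*1000*9.6e-06) = 62 K

62


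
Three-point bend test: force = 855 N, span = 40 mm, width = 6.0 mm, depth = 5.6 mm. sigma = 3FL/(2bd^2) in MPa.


sigma = 3*855*40/(2*6.0*5.6^2) = 272.6 MPa

272.6


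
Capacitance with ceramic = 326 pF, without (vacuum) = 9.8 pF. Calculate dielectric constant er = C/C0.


er = 326 / 9.8 = 33.27

33.27


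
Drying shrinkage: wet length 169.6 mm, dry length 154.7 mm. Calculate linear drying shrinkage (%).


DS = (169.6 - 154.7) / 169.6 * 100 = 8.79%

8.79


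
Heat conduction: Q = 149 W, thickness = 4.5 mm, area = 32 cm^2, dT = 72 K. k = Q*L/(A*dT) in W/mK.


k = 149*4.5/1000/(32/10000*72) = 2.91 W/mK

2.91


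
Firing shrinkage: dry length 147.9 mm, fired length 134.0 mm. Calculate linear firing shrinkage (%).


FS = (147.9 - 134.0) / 147.9 * 100 = 9.4%

9.4


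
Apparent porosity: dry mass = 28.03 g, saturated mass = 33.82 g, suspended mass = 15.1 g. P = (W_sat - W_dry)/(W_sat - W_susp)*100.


P = (33.82 - 28.03) / (33.82 - 15.1) * 100 = 5.79 / 18.72 * 100 = 30.9%

30.9


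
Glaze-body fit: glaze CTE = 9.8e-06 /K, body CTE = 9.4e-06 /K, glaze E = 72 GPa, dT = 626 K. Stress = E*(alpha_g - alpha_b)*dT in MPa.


Stress = 72*1000*(9.8e-06 - 9.4e-06)*626 = 18.0 MPa

18.0


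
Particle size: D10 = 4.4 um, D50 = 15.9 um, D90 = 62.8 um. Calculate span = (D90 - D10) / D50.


Span = (62.8 - 4.4) / 15.9 = 58.4 / 15.9 = 3.673

3.673


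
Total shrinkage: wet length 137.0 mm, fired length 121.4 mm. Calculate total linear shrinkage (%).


TS = (137.0 - 121.4) / 137.0 * 100 = 11.39%

11.39


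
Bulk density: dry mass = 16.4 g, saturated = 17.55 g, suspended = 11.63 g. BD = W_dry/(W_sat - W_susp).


BD = 16.4 / (17.55 - 11.63) = 16.4 / 5.92 = 2.77 g/cm^3

2.77


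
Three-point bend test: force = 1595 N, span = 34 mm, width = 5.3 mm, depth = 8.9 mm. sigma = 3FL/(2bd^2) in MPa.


sigma = 3*1595*34/(2*5.3*8.9^2) = 193.8 MPa

193.8


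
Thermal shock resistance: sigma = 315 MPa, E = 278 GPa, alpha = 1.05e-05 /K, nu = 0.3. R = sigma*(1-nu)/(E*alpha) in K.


R = 315*(1-0.3)/(278*1000*1.05e-05) = 76 K

76


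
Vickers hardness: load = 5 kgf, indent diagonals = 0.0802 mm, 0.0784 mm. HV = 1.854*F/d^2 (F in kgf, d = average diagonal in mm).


d_avg = (0.0802+0.0784)/2 = 0.0793 mm
HV = 1.854*5/0.0793^2 = 1474

1474


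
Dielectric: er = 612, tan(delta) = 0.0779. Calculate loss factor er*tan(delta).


Loss = 612 * 0.0779 = 47.675

47.675


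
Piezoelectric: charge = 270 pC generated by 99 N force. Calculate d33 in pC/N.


d33 = 270 / 99 = 2.7 pC/N

2.7


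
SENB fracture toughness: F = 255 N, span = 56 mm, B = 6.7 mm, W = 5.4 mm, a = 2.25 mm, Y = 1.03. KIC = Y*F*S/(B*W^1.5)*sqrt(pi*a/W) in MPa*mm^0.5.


KIC = 1.03*255*56/(6.7*5.4^1.5)*sqrt(pi*2.25/5.4) = 200.16

200.16


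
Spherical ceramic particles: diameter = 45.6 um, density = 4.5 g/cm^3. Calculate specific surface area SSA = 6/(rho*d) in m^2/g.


SSA = 6 / (4.5 * 45.6) = 0.029 m^2/g

0.029


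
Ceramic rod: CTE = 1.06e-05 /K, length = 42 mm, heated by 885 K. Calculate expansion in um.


dL = 1.06e-05 * 42 * 885 * 1000 = 394.002 um

394.002


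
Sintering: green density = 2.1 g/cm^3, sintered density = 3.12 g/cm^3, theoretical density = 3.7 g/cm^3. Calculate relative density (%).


Relative = 3.12 / 3.7 * 100 = 84.3%

84.3


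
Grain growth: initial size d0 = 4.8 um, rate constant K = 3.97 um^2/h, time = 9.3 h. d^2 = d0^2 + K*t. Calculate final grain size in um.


d^2 = 4.8^2 + 3.97*9.3 = 59.961
d = sqrt(59.961) = 7.74 um

7.74


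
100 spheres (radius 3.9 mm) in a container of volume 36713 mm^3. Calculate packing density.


V_sphere = 4/3*pi*3.9^3 = 248.4748 mm^3
Total V = 100*248.4748 = 24847.48 mm^3
PD = 24847.48 / 36713 = 0.677

0.677


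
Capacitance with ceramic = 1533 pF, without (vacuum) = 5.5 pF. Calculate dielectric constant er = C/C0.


er = 1533 / 5.5 = 278.73

278.73


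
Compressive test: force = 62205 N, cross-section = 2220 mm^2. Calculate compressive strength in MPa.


CS = 62205 / 2220 = 28.0 MPa

28.0


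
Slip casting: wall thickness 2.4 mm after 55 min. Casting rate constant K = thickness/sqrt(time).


K = 2.4 / sqrt(55) = 2.4 / 7.4162 = 0.324 mm/min^0.5

0.324


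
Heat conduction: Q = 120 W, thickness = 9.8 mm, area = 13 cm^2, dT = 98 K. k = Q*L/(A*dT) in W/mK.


k = 120*9.8/1000/(13/10000*98) = 9.23 W/mK

9.23


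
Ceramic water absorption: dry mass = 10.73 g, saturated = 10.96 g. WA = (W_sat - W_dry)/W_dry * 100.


WA = (10.96 - 10.73) / 10.73 * 100 = 2.14%

2.14


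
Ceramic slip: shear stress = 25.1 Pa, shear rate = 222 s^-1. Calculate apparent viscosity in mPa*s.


eta = tau/gamma * 1000 = 25.1/222 * 1000 = 113.1 mPa*s

113.1


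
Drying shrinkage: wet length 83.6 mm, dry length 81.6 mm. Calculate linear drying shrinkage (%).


DS = (83.6 - 81.6) / 83.6 * 100 = 2.39%

2.39


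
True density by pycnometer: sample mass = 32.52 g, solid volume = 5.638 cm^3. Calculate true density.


TD = 32.52 / 5.638 = 5.768 g/cm^3

5.768


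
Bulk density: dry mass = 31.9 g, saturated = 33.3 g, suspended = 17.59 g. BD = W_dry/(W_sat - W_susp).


BD = 31.9 / (33.3 - 17.59) = 31.9 / 15.71 = 2.031 g/cm^3

2.031


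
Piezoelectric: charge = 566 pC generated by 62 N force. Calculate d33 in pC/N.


d33 = 566 / 62 = 9.1 pC/N

9.1


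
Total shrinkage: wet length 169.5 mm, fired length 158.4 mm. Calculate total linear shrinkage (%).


TS = (169.5 - 158.4) / 169.5 * 100 = 6.55%

6.55


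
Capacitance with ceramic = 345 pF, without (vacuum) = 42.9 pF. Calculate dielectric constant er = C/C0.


er = 345 / 42.9 = 8.04

8.04


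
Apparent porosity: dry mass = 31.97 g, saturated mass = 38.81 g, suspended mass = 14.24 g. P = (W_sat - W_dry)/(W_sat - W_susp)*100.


P = (38.81 - 31.97) / (38.81 - 14.24) * 100 = 6.84 / 24.57 * 100 = 27.8%

27.8


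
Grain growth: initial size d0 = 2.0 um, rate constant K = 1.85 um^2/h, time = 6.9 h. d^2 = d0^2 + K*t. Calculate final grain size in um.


d^2 = 2.0^2 + 1.85*6.9 = 16.765
d = sqrt(16.765) = 4.09 um

4.09


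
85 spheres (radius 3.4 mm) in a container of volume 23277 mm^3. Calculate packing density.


V_sphere = 4/3*pi*3.4^3 = 164.6362 mm^3
Total V = 85*164.6362 = 13994.077 mm^3
PD = 13994.077 / 23277 = 0.601

0.601


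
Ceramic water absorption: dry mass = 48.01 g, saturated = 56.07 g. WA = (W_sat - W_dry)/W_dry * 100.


WA = (56.07 - 48.01) / 48.01 * 100 = 16.79%

16.79


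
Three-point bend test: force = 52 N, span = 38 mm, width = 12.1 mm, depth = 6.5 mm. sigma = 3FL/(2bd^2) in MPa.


sigma = 3*52*38/(2*12.1*6.5^2) = 5.8 MPa

5.8


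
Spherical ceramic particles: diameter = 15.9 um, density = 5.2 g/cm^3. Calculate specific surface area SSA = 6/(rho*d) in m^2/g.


SSA = 6 / (5.2 * 15.9) = 0.073 m^2/g

0.073


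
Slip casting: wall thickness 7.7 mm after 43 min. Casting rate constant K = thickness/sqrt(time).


K = 7.7 / sqrt(43) = 7.7 / 6.5574 = 1.174 mm/min^0.5

1.174


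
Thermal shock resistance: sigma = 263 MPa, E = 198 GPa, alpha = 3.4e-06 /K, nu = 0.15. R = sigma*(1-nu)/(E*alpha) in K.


R = 263*(1-0.15)/(198*1000*3.4e-06) = 332 K

332


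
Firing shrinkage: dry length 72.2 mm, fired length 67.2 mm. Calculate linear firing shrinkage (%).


FS = (72.2 - 67.2) / 72.2 * 100 = 6.93%

6.93


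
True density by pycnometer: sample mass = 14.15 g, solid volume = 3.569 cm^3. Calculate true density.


TD = 14.15 / 3.569 = 3.965 g/cm^3

3.965


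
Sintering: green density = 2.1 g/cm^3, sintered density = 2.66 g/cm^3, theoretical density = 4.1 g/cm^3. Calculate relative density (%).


Relative = 2.66 / 4.1 * 100 = 64.9%

64.9


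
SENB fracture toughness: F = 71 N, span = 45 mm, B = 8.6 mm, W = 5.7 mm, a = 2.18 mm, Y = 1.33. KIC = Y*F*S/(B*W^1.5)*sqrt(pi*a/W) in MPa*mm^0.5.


KIC = 1.33*71*45/(8.6*5.7^1.5)*sqrt(pi*2.18/5.7) = 39.8

39.8


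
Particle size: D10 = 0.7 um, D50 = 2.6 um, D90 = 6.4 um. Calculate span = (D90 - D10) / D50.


Span = (6.4 - 0.7) / 2.6 = 5.7 / 2.6 = 2.192

2.192


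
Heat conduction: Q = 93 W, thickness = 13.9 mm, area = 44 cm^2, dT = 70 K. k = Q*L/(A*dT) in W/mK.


k = 93*13.9/1000/(44/10000*70) = 4.2 W/mK

4.2


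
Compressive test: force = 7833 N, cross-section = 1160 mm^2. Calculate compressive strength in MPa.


CS = 7833 / 1160 = 6.8 MPa

6.8


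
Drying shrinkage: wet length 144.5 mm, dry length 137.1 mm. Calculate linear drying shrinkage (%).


DS = (144.5 - 137.1) / 144.5 * 100 = 5.12%

5.12


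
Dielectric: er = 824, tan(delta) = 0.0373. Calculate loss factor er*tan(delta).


Loss = 824 * 0.0373 = 30.735

30.735


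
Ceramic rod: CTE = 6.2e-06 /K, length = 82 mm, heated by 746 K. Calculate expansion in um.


dL = 6.2e-06 * 82 * 746 * 1000 = 379.266 um

379.266


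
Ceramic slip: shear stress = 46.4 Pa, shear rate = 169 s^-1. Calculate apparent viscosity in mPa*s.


eta = tau/gamma * 1000 = 46.4/169 * 1000 = 274.6 mPa*s

274.6


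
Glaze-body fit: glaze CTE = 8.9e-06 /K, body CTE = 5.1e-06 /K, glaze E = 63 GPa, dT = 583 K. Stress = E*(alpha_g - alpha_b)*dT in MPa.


Stress = 63*1000*(8.9e-06 - 5.1e-06)*583 = 139.6 MPa

139.6


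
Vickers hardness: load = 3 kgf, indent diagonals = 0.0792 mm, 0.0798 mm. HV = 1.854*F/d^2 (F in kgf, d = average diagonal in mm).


d_avg = (0.0792+0.0798)/2 = 0.0795 mm
HV = 1.854*3/0.0795^2 = 880

880


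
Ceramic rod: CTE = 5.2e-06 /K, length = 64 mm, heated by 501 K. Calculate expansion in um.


dL = 5.2e-06 * 64 * 501 * 1000 = 166.733 um

166.733


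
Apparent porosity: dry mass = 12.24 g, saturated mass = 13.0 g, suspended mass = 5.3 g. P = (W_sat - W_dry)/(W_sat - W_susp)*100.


P = (13.0 - 12.24) / (13.0 - 5.3) * 100 = 0.76 / 7.7 * 100 = 9.9%

9.9


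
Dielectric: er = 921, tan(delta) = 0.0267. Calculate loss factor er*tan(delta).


Loss = 921 * 0.0267 = 24.591

24.591


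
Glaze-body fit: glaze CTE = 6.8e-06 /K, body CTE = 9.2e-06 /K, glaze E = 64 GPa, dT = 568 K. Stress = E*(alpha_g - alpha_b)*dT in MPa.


Stress = 64*1000*(6.8e-06 - 9.2e-06)*568 = -87.2 MPa

-87.2


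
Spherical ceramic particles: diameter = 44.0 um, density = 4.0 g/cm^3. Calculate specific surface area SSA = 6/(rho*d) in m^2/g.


SSA = 6 / (4.0 * 44.0) = 0.034 m^2/g

0.034


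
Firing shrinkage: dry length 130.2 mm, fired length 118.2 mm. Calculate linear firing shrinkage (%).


FS = (130.2 - 118.2) / 130.2 * 100 = 9.22%

9.22


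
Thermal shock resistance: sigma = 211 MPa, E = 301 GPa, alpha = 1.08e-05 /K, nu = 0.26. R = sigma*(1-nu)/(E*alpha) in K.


R = 211*(1-0.26)/(301*1000*1.08e-05) = 48 K

48


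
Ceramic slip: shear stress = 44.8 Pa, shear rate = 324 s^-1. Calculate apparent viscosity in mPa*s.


eta = tau/gamma * 1000 = 44.8/324 * 1000 = 138.3 mPa*s

138.3


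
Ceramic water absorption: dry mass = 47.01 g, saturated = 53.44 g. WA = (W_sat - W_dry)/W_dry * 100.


WA = (53.44 - 47.01) / 47.01 * 100 = 13.68%

13.68


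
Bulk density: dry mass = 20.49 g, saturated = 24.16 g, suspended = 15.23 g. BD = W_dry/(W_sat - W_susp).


BD = 20.49 / (24.16 - 15.23) = 20.49 / 8.93 = 2.295 g/cm^3

2.295


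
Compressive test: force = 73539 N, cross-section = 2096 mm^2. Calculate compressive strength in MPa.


CS = 73539 / 2096 = 35.1 MPa

35.1


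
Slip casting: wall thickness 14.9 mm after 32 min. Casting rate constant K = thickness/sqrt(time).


K = 14.9 / sqrt(32) = 14.9 / 5.6569 = 2.634 mm/min^0.5

2.634


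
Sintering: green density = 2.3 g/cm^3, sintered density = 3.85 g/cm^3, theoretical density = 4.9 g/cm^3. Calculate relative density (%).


Relative = 3.85 / 4.9 * 100 = 78.6%

78.6


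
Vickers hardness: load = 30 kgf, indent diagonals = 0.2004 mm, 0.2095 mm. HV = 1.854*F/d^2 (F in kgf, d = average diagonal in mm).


d_avg = (0.2004+0.2095)/2 = 0.20495 mm
HV = 1.854*30/0.20495^2 = 1324

1324


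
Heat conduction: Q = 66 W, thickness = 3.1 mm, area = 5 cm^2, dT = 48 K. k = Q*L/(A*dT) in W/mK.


k = 66*3.1/1000/(5/10000*48) = 8.53 W/mK

8.53


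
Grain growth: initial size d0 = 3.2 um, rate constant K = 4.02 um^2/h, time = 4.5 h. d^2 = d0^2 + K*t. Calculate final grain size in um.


d^2 = 3.2^2 + 4.02*4.5 = 28.33
d = sqrt(28.33) = 5.32 um

5.32


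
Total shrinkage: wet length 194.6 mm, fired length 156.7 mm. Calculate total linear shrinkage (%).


TS = (194.6 - 156.7) / 194.6 * 100 = 19.48%

19.48


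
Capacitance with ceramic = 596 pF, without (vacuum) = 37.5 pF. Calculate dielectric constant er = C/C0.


er = 596 / 37.5 = 15.89

15.89


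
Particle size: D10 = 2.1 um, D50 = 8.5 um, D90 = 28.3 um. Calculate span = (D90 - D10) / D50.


Span = (28.3 - 2.1) / 8.5 = 26.2 / 8.5 = 3.082

3.082


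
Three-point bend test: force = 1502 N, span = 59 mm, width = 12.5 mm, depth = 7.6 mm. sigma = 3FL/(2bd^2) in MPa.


sigma = 3*1502*59/(2*12.5*7.6^2) = 184.1 MPa

184.1


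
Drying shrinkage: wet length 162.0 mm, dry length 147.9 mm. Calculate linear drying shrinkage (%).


DS = (162.0 - 147.9) / 162.0 * 100 = 8.7%

8.7


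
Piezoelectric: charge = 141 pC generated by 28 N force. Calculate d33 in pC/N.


d33 = 141 / 28 = 5.0 pC/N

5.0


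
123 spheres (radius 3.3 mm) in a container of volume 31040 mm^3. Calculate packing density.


V_sphere = 4/3*pi*3.3^3 = 150.5326 mm^3
Total V = 123*150.5326 = 18515.5098 mm^3
PD = 18515.5098 / 31040 = 0.597

0.597


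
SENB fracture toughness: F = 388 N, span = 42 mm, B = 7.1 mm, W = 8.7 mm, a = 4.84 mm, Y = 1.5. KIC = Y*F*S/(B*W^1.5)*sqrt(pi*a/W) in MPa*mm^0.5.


KIC = 1.5*388*42/(7.1*8.7^1.5)*sqrt(pi*4.84/8.7) = 177.37

177.37


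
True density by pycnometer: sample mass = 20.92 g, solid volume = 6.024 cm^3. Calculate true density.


TD = 20.92 / 6.024 = 3.473 g/cm^3

3.473


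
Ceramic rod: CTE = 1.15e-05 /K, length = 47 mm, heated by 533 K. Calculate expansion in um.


dL = 1.15e-05 * 47 * 533 * 1000 = 288.087 um

288.087


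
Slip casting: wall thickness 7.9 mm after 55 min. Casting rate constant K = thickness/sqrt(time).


K = 7.9 / sqrt(55) = 7.9 / 7.4162 = 1.065 mm/min^0.5

1.065


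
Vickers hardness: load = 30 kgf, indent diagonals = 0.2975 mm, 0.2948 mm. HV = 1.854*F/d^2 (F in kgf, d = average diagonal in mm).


d_avg = (0.2975+0.2948)/2 = 0.29615 mm
HV = 1.854*30/0.29615^2 = 634

634


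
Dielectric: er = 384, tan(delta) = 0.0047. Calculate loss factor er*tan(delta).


Loss = 384 * 0.0047 = 1.805

1.805


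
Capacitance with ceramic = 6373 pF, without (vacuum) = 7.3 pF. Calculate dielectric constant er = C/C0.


er = 6373 / 7.3 = 873.01

873.01


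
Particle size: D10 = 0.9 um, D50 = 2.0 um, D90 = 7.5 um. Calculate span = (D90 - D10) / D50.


Span = (7.5 - 0.9) / 2.0 = 6.6 / 2.0 = 3.3

3.3


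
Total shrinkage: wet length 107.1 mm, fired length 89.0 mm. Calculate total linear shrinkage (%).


TS = (107.1 - 89.0) / 107.1 * 100 = 16.9%

16.9


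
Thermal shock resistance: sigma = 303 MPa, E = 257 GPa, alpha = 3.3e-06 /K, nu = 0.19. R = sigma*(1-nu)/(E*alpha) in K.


R = 303*(1-0.19)/(257*1000*3.3e-06) = 289 K

289


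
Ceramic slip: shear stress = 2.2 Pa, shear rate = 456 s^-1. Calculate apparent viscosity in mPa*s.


eta = tau/gamma * 1000 = 2.2/456 * 1000 = 4.8 mPa*s

4.8


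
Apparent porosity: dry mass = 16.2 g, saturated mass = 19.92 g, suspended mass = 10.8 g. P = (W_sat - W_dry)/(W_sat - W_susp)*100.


P = (19.92 - 16.2) / (19.92 - 10.8) * 100 = 3.72 / 9.12 * 100 = 40.8%

40.8


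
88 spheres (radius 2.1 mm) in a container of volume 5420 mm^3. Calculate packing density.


V_sphere = 4/3*pi*2.1^3 = 38.7924 mm^3
Total V = 88*38.7924 = 3413.7312 mm^3
PD = 3413.7312 / 5420 = 0.63

0.63


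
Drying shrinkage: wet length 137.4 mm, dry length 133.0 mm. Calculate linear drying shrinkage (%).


DS = (137.4 - 133.0) / 137.4 * 100 = 3.2%

3.2


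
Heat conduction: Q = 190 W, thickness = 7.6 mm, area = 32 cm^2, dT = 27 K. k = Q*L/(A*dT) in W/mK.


k = 190*7.6/1000/(32/10000*27) = 16.71 W/mK

16.71


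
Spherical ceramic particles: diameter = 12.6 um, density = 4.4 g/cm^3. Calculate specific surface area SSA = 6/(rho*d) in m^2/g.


SSA = 6 / (4.4 * 12.6) = 0.108 m^2/g

0.108


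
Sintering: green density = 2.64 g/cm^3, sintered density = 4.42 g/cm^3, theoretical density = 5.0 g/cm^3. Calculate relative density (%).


Relative = 4.42 / 5.0 * 100 = 88.4%

88.4


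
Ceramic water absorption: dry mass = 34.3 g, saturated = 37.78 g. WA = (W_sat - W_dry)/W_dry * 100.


WA = (37.78 - 34.3) / 34.3 * 100 = 10.15%

10.15


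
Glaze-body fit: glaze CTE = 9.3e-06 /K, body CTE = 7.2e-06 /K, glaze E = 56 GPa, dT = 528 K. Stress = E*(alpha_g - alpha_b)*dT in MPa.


Stress = 56*1000*(9.3e-06 - 7.2e-06)*528 = 62.1 MPa

62.1


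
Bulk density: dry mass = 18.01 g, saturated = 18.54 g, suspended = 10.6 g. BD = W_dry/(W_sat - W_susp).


BD = 18.01 / (18.54 - 10.6) = 18.01 / 7.94 = 2.268 g/cm^3

2.268


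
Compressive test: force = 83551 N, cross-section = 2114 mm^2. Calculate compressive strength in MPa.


CS = 83551 / 2114 = 39.5 MPa

39.5


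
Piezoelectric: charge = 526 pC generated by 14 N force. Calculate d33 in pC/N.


d33 = 526 / 14 = 37.6 pC/N

37.6


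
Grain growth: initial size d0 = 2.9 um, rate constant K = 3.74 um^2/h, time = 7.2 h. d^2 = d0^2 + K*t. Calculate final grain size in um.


d^2 = 2.9^2 + 3.74*7.2 = 35.338
d = sqrt(35.338) = 5.94 um

5.94


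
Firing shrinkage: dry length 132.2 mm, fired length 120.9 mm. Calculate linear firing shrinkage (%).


FS = (132.2 - 120.9) / 132.2 * 100 = 8.55%

8.55


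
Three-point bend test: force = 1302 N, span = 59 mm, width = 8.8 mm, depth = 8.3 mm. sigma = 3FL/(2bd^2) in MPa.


sigma = 3*1302*59/(2*8.8*8.3^2) = 190.1 MPa

190.1


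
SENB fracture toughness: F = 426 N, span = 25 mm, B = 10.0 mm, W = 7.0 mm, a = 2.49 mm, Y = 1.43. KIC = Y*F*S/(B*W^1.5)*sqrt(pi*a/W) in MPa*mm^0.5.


KIC = 1.43*426*25/(10.0*7.0^1.5)*sqrt(pi*2.49/7.0) = 86.93

86.93


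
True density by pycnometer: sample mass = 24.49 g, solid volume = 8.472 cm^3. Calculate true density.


TD = 24.49 / 8.472 = 2.891 g/cm^3

2.891


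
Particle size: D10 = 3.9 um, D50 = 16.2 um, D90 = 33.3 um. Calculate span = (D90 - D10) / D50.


Span = (33.3 - 3.9) / 16.2 = 29.4 / 16.2 = 1.815

1.815


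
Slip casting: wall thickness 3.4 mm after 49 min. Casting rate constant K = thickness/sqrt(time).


K = 3.4 / sqrt(49) = 3.4 / 7.0 = 0.486 mm/min^0.5

0.486


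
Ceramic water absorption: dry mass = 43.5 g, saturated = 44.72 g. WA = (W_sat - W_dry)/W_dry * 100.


WA = (44.72 - 43.5) / 43.5 * 100 = 2.8%

2.8


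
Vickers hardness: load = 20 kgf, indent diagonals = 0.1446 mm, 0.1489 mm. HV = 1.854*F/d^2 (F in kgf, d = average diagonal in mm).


d_avg = (0.1446+0.1489)/2 = 0.14675 mm
HV = 1.854*20/0.14675^2 = 1722

1722


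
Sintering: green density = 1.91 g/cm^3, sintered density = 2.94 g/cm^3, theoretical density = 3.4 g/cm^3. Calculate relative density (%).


Relative = 2.94 / 3.4 * 100 = 86.5%

86.5


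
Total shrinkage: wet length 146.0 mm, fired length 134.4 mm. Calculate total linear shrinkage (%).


TS = (146.0 - 134.4) / 146.0 * 100 = 7.95%

7.95


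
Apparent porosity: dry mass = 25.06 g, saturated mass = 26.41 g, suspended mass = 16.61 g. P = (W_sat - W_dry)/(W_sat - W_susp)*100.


P = (26.41 - 25.06) / (26.41 - 16.61) * 100 = 1.35 / 9.8 * 100 = 13.8%

13.8


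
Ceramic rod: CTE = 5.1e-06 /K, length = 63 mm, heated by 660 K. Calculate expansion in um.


dL = 5.1e-06 * 63 * 660 * 1000 = 212.058 um

212.058


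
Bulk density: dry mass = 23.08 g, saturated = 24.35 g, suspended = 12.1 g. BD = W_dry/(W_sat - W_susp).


BD = 23.08 / (24.35 - 12.1) = 23.08 / 12.25 = 1.884 g/cm^3

1.884


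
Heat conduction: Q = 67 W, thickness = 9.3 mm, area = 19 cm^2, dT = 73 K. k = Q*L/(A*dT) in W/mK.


k = 67*9.3/1000/(19/10000*73) = 4.49 W/mK

4.49


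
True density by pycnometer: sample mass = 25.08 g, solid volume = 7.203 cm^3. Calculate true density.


TD = 25.08 / 7.203 = 3.482 g/cm^3

3.482


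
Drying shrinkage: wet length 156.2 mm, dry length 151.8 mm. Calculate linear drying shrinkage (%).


DS = (156.2 - 151.8) / 156.2 * 100 = 2.82%

2.82


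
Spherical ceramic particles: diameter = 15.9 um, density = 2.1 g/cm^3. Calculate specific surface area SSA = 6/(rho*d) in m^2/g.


SSA = 6 / (2.1 * 15.9) = 0.18 m^2/g

0.18


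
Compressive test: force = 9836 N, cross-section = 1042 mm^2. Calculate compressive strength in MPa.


CS = 9836 / 1042 = 9.4 MPa

9.4


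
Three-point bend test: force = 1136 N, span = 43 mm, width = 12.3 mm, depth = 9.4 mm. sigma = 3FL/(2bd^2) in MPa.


sigma = 3*1136*43/(2*12.3*9.4^2) = 67.4 MPa

67.4


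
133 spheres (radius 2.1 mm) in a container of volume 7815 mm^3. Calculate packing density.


V_sphere = 4/3*pi*2.1^3 = 38.7924 mm^3
Total V = 133*38.7924 = 5159.3892 mm^3
PD = 5159.3892 / 7815 = 0.66

0.66


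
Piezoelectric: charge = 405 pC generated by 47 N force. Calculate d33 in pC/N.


d33 = 405 / 47 = 8.6 pC/N

8.6


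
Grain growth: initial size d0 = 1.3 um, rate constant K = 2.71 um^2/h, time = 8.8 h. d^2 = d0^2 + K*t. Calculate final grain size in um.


d^2 = 1.3^2 + 2.71*8.8 = 25.538
d = sqrt(25.538) = 5.05 um

5.05


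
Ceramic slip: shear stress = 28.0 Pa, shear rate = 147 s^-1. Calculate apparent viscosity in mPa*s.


eta = tau/gamma * 1000 = 28.0/147 * 1000 = 190.5 mPa*s

190.5


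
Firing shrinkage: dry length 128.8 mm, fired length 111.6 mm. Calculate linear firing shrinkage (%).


FS = (128.8 - 111.6) / 128.8 * 100 = 13.35%

13.35


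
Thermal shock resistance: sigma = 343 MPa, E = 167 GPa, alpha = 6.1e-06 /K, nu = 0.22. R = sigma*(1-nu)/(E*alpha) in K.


R = 343*(1-0.22)/(167*1000*6.1e-06) = 263 K

263


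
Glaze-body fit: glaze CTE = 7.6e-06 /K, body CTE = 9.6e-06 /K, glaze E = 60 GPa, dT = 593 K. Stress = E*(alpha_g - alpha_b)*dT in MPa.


Stress = 60*1000*(7.6e-06 - 9.6e-06)*593 = -71.2 MPa

-71.2


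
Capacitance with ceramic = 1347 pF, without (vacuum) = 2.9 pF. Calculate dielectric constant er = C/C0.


er = 1347 / 2.9 = 464.48

464.48


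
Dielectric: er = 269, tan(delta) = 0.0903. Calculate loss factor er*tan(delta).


Loss = 269 * 0.0903 = 24.291

24.291


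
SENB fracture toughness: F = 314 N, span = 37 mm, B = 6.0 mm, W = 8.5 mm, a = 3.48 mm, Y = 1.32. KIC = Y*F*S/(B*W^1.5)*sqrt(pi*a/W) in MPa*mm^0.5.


KIC = 1.32*314*37/(6.0*8.5^1.5)*sqrt(pi*3.48/8.5) = 116.97

116.97


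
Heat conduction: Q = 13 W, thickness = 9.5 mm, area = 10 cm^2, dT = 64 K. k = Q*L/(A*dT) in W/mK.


k = 13*9.5/1000/(10/10000*64) = 1.93 W/mK

1.93


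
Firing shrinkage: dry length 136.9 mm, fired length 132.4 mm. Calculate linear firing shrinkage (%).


FS = (136.9 - 132.4) / 136.9 * 100 = 3.29%

3.29


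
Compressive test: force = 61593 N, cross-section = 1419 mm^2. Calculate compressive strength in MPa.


CS = 61593 / 1419 = 43.4 MPa

43.4


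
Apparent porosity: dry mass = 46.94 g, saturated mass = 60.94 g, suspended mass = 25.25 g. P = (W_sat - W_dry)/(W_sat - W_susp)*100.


P = (60.94 - 46.94) / (60.94 - 25.25) * 100 = 14.0 / 35.69 * 100 = 39.2%

39.2


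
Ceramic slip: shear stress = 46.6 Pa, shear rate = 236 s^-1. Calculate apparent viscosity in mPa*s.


eta = tau/gamma * 1000 = 46.6/236 * 1000 = 197.5 mPa*s

197.5


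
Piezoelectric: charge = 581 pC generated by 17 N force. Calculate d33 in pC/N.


d33 = 581 / 17 = 34.2 pC/N

34.2


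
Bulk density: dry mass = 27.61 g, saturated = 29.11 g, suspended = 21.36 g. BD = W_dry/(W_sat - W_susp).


BD = 27.61 / (29.11 - 21.36) = 27.61 / 7.75 = 3.563 g/cm^3

3.563


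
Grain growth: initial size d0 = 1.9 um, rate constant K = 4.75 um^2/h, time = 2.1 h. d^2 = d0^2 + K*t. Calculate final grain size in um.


d^2 = 1.9^2 + 4.75*2.1 = 13.585
d = sqrt(13.585) = 3.69 um

3.69


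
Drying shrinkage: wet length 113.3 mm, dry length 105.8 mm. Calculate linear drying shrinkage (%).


DS = (113.3 - 105.8) / 113.3 * 100 = 6.62%

6.62


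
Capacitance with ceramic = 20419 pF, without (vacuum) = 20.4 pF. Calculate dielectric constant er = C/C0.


er = 20419 / 20.4 = 1000.93

1000.93


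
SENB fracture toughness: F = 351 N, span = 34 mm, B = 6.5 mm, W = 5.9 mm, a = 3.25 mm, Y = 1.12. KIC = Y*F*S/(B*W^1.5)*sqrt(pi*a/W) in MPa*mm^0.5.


KIC = 1.12*351*34/(6.5*5.9^1.5)*sqrt(pi*3.25/5.9) = 188.76

188.76


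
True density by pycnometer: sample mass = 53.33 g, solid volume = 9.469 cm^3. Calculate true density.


TD = 53.33 / 9.469 = 5.632 g/cm^3

5.632


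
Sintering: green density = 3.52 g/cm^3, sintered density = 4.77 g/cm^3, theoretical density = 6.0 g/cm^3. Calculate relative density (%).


Relative = 4.77 / 6.0 * 100 = 79.5%

79.5


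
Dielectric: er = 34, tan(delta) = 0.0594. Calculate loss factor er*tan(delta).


Loss = 34 * 0.0594 = 2.02

2.02


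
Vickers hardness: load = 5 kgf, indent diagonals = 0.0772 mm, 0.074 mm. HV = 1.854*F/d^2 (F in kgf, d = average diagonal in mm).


d_avg = (0.0772+0.074)/2 = 0.0756 mm
HV = 1.854*5/0.0756^2 = 1622

1622


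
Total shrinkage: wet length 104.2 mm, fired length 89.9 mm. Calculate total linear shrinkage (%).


TS = (104.2 - 89.9) / 104.2 * 100 = 13.72%

13.72


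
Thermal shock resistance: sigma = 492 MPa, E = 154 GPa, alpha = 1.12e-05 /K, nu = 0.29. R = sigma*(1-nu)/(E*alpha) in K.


R = 492*(1-0.29)/(154*1000*1.12e-05) = 203 K

203


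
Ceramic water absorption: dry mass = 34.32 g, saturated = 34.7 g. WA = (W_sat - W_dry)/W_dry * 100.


WA = (34.7 - 34.32) / 34.32 * 100 = 1.11%

1.11


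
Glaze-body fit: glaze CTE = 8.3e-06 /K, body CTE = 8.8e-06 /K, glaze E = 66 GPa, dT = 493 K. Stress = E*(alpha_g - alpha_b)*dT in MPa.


Stress = 66*1000*(8.3e-06 - 8.8e-06)*493 = -16.3 MPa

-16.3


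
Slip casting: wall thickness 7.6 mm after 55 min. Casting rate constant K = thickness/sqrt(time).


K = 7.6 / sqrt(55) = 7.6 / 7.4162 = 1.025 mm/min^0.5

1.025


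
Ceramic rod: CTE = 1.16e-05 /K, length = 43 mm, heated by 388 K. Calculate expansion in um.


dL = 1.16e-05 * 43 * 388 * 1000 = 193.534 um

193.534


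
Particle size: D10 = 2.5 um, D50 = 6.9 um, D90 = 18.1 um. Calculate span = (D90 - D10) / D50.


Span = (18.1 - 2.5) / 6.9 = 15.6 / 6.9 = 2.261

2.261


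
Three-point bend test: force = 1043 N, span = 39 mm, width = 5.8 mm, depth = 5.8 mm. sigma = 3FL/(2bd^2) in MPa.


sigma = 3*1043*39/(2*5.8*5.8^2) = 312.7 MPa

312.7


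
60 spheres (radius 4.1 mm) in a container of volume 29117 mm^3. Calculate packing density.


V_sphere = 4/3*pi*4.1^3 = 288.6956 mm^3
Total V = 60*288.6956 = 17321.736 mm^3
PD = 17321.736 / 29117 = 0.595

0.595


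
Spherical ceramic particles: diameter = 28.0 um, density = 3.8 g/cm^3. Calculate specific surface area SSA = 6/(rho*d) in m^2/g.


SSA = 6 / (3.8 * 28.0) = 0.056 m^2/g

0.056


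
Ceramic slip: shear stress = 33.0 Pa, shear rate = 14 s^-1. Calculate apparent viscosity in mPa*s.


eta = tau/gamma * 1000 = 33.0/14 * 1000 = 2357.1 mPa*s

2357.1


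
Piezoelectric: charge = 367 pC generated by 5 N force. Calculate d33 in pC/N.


d33 = 367 / 5 = 73.4 pC/N

73.4


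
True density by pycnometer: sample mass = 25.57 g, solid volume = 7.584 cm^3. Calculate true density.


TD = 25.57 / 7.584 = 3.372 g/cm^3

3.372


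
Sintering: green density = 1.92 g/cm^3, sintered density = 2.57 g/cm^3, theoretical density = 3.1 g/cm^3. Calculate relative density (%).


Relative = 2.57 / 3.1 * 100 = 82.9%

82.9


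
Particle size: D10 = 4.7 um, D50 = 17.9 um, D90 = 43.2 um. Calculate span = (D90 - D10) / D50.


Span = (43.2 - 4.7) / 17.9 = 38.5 / 17.9 = 2.151

2.151


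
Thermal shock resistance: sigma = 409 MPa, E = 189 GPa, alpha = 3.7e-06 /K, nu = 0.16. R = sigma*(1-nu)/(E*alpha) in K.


R = 409*(1-0.16)/(189*1000*3.7e-06) = 491 K

491


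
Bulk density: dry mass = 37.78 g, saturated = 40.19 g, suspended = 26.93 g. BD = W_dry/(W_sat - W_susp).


BD = 37.78 / (40.19 - 26.93) = 37.78 / 13.26 = 2.849 g/cm^3

2.849


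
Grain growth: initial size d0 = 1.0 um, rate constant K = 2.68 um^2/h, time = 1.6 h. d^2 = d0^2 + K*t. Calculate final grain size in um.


d^2 = 1.0^2 + 2.68*1.6 = 5.288
d = sqrt(5.288) = 2.3 um

2.3


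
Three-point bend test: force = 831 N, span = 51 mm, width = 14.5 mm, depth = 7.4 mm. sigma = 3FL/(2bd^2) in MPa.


sigma = 3*831*51/(2*14.5*7.4^2) = 80.1 MPa

80.1


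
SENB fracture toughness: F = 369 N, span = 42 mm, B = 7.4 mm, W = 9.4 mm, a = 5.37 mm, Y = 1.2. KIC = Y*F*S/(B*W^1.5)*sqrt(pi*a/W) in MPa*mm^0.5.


KIC = 1.2*369*42/(7.4*9.4^1.5)*sqrt(pi*5.37/9.4) = 116.82

116.82


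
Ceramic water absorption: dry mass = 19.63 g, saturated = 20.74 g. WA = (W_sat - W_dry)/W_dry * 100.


WA = (20.74 - 19.63) / 19.63 * 100 = 5.65%

5.65


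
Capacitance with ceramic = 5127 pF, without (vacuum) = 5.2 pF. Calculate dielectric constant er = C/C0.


er = 5127 / 5.2 = 985.96

985.96


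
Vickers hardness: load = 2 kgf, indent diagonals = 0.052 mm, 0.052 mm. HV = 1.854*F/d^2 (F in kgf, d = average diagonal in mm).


d_avg = (0.052+0.052)/2 = 0.052 mm
HV = 1.854*2/0.052^2 = 1371

1371


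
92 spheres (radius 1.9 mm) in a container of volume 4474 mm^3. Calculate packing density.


V_sphere = 4/3*pi*1.9^3 = 28.7309 mm^3
Total V = 92*28.7309 = 2643.2428 mm^3
PD = 2643.2428 / 4474 = 0.591

0.591


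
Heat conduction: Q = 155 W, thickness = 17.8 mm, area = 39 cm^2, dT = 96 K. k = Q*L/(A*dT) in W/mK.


k = 155*17.8/1000/(39/10000*96) = 7.37 W/mK

7.37


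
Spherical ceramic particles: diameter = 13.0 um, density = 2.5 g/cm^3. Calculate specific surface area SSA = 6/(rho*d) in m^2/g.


SSA = 6 / (2.5 * 13.0) = 0.185 m^2/g

0.185


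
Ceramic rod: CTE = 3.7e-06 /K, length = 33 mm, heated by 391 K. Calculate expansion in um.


dL = 3.7e-06 * 33 * 391 * 1000 = 47.741 um

47.741


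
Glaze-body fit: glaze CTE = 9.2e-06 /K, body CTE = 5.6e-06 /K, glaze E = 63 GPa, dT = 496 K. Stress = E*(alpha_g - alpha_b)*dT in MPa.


Stress = 63*1000*(9.2e-06 - 5.6e-06)*496 = 112.5 MPa

112.5


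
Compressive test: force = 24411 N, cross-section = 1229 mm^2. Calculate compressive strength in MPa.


CS = 24411 / 1229 = 19.9 MPa

19.9


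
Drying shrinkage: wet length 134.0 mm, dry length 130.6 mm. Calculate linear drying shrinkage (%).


DS = (134.0 - 130.6) / 134.0 * 100 = 2.54%

2.54


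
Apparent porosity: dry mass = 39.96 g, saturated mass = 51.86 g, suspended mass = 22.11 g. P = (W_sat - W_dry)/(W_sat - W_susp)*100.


P = (51.86 - 39.96) / (51.86 - 22.11) * 100 = 11.9 / 29.75 * 100 = 40.0%

40.0


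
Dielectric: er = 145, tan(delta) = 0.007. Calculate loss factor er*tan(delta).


Loss = 145 * 0.007 = 1.015

1.015


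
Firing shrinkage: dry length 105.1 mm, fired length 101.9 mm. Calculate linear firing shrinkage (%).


FS = (105.1 - 101.9) / 105.1 * 100 = 3.04%

3.04
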